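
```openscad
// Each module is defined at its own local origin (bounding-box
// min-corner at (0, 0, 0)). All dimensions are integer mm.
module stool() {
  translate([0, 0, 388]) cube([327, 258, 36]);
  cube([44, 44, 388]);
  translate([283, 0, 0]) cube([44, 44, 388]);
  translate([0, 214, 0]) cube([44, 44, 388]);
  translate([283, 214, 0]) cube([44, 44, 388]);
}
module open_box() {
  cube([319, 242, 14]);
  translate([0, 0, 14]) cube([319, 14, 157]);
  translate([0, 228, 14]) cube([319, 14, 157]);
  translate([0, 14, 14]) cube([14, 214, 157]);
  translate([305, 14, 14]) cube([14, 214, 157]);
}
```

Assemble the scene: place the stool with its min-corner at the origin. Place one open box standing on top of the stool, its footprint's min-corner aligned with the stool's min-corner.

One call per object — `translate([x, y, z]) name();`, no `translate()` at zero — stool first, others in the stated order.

stool();
translate([0, 0, 424]) open_box();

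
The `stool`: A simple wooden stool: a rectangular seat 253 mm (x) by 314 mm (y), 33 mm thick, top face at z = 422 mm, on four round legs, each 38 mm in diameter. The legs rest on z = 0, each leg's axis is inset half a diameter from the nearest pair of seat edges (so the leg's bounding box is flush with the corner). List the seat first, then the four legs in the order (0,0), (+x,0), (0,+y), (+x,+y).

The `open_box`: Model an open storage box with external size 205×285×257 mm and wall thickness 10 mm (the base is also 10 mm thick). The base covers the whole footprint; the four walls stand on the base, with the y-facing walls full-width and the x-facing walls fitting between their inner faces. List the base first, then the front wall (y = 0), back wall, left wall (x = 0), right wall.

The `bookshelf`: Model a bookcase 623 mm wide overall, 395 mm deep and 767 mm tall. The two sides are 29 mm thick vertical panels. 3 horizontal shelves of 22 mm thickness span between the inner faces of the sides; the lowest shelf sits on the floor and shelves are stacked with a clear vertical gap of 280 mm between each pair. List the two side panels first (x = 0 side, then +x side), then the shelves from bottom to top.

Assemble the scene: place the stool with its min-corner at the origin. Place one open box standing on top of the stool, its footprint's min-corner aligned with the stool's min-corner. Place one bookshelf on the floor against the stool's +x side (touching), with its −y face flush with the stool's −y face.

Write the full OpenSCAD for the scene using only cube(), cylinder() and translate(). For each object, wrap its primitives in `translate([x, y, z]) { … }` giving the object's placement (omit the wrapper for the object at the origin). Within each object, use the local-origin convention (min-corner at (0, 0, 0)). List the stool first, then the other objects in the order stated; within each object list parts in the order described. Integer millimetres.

translate([0, 0, 389]) cube([253, 314, 33]);
translate([19, 19, 0]) cylinder(h = 389, r = 19);
translate([234, 19, 0]) cylinder(h = 389, r = 19);
translate([19, 295, 0]) cylinder(h = 389, r = 19);
translate([234, 295, 0]) cylinder(h = 389, r = 19);
translate([0, 0, 422]) {
  cube([205, 285, 10]);
  translate([0, 0, 10]) cube([205, 10, 247]);
  translate([0, 275, 10]) cube([205, 10, 247]);
  translate([0, 10, 10]) cube([10, 265, 247]);
  translate([195, 10, 10]) cube([10, 265, 247]);
}
translate([253, 0, 0]) {
  cube([29, 395, 767]);
  translate([594, 0, 0]) cube([29, 395, 767]);
  translate([29, 0, 0]) cube([565, 395, 22]);
  translate([29, 0, 302]) cube([565, 395, 22]);
  translate([29, 0, 604]) cube([565, 395, 22]);
}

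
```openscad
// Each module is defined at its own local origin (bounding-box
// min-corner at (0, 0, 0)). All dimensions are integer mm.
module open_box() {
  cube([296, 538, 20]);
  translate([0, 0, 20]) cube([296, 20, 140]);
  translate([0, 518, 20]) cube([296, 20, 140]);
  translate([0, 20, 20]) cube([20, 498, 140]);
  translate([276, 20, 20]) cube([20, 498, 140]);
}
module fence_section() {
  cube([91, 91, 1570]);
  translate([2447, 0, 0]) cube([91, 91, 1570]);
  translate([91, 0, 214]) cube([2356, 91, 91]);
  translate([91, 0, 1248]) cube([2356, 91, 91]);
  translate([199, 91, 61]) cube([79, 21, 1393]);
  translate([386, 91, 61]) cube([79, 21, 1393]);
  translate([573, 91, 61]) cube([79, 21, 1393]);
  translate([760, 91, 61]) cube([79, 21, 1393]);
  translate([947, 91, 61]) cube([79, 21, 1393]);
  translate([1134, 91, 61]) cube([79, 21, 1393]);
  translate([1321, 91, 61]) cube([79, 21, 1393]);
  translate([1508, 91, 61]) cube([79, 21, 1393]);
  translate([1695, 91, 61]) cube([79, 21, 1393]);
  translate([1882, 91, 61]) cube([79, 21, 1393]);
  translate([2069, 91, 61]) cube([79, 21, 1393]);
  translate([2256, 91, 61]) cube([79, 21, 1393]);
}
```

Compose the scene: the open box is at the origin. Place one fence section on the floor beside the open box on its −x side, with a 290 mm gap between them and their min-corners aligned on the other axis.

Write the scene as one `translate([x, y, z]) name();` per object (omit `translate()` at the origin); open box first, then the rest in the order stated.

open_box();
translate([-2828, 0, 0]) fence_section();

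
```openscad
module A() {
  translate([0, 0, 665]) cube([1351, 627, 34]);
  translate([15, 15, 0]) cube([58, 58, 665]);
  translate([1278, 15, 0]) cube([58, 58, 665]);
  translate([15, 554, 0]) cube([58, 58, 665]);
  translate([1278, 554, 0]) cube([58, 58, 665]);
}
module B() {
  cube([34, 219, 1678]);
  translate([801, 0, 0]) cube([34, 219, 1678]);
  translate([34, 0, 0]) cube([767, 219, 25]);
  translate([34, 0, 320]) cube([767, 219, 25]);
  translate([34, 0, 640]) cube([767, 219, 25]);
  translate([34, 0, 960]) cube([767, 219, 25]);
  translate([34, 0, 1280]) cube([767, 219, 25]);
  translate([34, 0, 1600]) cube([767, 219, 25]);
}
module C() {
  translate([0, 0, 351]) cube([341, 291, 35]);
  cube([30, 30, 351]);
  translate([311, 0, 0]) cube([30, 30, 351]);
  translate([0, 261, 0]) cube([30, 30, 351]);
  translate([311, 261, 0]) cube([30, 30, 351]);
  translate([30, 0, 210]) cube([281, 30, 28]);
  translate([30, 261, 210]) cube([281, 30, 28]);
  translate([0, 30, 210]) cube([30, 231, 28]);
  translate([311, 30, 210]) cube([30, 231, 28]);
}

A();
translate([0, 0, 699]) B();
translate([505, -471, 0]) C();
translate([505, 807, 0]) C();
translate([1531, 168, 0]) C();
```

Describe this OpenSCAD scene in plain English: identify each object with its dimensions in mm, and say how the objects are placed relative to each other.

A is a rectangular dining table. The top is 1351×627×34 mm with its upper surface at z = 699 mm. It stands on four 58×58 mm square legs, each inset 15 mm from the nearest pair of top edges, running from the floor to the underside of the top.

B is a bookshelf 835 mm wide overall, 219 mm deep and 1678 mm tall. The two sides are 34 mm thick vertical panels. 6 horizontal shelves of 25 mm thickness span between the inner faces of the sides; the lowest shelf sits on the floor and shelves are stacked with a clear vertical gap of 295 mm between each pair.

C is a four-legged stool. The seat is a 341×291×35 mm slab whose top surface is at z = 386 mm; four square legs, each 30×30 mm in cross-section, run from the floor (z = 0) to the underside of the seat, each flush with a corner of the seat. Four stretchers, 30 mm wide and 28 mm tall, connect adjacent legs with their undersides at z = 210 mm, each running between the inner faces of the legs it joins and aligned with the legs' outer faces on the other axis.

The bookshelf is on top of the table. Three stools sit around the table at the −y, +y, +x sides.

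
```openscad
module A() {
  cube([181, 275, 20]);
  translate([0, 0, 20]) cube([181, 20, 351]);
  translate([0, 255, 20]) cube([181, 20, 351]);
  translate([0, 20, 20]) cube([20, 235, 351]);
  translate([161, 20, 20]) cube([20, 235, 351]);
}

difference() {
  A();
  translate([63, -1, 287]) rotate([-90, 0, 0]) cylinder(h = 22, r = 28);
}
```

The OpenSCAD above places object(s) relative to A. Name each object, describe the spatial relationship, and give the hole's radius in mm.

The subtracted cylinder has r = 28 mm.

A is an open box. The open box has a circular hole through its front wall. The hole's radius is 28 mm.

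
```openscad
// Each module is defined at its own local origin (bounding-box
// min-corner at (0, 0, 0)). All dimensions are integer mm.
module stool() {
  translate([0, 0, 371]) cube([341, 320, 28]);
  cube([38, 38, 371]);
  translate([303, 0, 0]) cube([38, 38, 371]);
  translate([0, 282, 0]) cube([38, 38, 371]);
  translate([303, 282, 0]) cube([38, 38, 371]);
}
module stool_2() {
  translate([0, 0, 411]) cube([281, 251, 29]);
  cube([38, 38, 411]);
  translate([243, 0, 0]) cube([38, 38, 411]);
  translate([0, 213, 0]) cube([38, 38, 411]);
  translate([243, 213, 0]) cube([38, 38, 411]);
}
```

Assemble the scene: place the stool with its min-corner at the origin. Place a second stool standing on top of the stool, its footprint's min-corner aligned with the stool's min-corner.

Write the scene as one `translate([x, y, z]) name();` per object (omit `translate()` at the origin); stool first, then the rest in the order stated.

stool();
translate([0, 0, 399]) stool_2();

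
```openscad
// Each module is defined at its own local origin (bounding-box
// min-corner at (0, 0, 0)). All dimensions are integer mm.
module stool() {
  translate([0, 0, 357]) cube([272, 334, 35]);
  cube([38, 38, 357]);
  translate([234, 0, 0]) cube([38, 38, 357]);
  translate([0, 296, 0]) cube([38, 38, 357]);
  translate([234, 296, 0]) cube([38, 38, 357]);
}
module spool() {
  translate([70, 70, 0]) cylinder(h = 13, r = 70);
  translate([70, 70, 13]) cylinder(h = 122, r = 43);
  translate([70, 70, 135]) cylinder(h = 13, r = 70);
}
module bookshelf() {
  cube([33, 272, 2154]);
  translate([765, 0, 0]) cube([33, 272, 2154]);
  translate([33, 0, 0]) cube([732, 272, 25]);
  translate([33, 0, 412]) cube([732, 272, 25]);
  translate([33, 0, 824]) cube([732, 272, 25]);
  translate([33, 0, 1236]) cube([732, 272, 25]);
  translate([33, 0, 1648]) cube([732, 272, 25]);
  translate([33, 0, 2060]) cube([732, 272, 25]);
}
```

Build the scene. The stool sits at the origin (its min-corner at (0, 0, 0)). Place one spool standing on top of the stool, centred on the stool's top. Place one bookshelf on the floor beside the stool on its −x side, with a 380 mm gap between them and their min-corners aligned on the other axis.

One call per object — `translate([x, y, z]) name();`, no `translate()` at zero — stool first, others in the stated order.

stool();
translate([66, 97, 392]) spool();
translate([-1178, 0, 0]) bookshelf();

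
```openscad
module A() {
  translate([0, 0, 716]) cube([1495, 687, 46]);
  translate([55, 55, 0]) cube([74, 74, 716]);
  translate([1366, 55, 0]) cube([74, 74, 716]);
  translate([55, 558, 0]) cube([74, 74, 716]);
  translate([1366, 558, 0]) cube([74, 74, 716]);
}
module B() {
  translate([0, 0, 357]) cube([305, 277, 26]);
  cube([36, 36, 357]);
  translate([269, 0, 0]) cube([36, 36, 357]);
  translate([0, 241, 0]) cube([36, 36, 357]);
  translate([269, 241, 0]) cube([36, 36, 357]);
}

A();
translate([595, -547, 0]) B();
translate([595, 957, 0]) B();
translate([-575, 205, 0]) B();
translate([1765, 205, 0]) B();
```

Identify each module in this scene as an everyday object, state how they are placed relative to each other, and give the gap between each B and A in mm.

A is a table. B is a stool. Four stools sit around the table at the −y, +y, −x, +x sides. The gap between each stool and the table is 270 mm.

Each stool's nearest face is 270 mm from the table's bounding box.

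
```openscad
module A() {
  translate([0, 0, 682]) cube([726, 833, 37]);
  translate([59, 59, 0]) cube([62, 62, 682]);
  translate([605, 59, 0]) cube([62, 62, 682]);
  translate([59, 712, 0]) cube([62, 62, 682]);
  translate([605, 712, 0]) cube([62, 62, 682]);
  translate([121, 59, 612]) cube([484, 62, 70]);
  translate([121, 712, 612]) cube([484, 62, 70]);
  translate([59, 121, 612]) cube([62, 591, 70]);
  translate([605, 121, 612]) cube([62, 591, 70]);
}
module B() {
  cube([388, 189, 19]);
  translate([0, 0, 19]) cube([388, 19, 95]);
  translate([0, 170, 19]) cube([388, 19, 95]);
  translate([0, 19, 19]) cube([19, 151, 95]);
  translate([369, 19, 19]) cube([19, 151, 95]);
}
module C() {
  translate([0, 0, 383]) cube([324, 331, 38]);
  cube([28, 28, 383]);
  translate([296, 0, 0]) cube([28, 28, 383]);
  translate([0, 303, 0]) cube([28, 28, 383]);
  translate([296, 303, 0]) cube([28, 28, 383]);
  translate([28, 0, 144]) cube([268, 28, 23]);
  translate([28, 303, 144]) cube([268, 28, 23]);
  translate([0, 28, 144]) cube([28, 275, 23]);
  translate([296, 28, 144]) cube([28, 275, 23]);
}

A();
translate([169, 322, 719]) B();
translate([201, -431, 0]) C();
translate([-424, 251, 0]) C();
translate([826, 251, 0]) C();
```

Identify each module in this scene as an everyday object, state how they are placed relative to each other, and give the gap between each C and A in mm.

A is a table. B is an open box. C is a stool. The open box is on top of the table, centred. Three stools sit around the table at the −y, −x, +x sides. The gap between each stool and the table is 100 mm.

Each stool's nearest face is 100 mm from the table's bounding box.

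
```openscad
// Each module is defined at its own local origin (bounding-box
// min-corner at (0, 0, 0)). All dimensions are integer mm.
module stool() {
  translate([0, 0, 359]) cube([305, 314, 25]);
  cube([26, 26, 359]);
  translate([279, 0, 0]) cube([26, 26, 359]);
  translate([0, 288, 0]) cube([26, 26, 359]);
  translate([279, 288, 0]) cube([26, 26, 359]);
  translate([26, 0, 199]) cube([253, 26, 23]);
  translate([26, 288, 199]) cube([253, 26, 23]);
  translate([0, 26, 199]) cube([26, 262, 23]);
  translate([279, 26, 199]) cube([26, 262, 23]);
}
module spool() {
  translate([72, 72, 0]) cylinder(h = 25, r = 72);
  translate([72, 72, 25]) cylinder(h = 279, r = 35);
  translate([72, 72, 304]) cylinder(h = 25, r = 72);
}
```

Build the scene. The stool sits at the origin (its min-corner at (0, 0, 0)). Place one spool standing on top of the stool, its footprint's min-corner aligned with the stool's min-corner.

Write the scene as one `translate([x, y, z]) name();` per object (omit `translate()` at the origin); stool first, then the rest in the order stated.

stool();
translate([0, 0, 384]) spool();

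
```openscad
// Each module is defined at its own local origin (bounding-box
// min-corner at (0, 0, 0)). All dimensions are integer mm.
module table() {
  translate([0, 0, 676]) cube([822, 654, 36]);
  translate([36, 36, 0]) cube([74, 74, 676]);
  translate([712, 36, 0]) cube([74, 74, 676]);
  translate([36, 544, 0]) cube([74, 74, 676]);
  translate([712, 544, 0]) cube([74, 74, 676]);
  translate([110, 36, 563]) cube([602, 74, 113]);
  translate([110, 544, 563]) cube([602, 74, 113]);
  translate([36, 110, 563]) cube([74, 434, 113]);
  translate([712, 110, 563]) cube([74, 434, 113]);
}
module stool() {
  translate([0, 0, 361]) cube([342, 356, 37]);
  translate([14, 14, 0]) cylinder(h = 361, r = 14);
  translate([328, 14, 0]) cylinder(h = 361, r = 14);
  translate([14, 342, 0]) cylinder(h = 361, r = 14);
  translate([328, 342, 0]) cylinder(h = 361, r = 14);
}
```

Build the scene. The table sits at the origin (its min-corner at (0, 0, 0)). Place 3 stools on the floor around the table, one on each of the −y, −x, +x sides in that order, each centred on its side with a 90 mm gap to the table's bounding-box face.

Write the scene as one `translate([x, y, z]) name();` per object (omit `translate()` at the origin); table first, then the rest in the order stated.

table();
translate([240, -446, 0]) stool();
translate([-432, 149, 0]) stool();
translate([912, 149, 0]) stool();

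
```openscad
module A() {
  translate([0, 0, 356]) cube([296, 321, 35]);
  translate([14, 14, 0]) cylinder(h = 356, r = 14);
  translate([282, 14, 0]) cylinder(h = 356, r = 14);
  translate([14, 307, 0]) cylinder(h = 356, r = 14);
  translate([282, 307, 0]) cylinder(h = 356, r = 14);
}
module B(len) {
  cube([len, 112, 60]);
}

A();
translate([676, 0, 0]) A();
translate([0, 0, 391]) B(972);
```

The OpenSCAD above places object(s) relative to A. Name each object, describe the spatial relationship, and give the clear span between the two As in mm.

Second stool starts at x = 676; first ends at x = 296; clear span = 676 − 296 = 380 mm.

A is a stool. B is a beam. A beam spans the tops of two stools. The clear span between the two stools is 380 mm.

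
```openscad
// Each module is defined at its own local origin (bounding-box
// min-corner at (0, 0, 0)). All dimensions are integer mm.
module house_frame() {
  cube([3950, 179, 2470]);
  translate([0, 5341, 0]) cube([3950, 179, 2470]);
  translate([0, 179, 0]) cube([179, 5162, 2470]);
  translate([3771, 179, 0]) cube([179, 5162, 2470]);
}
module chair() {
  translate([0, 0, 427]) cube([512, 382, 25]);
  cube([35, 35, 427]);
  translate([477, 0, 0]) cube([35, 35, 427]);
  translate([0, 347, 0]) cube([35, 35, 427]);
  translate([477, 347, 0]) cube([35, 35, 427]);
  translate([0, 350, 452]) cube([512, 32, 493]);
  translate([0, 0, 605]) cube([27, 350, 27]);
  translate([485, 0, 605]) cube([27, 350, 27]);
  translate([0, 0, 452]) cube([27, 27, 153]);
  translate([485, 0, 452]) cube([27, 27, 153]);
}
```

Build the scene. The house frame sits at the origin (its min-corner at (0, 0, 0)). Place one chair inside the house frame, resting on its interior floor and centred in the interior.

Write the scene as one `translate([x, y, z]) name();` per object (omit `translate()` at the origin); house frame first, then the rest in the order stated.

house_frame();
translate([1719, 2569, 0]) chair();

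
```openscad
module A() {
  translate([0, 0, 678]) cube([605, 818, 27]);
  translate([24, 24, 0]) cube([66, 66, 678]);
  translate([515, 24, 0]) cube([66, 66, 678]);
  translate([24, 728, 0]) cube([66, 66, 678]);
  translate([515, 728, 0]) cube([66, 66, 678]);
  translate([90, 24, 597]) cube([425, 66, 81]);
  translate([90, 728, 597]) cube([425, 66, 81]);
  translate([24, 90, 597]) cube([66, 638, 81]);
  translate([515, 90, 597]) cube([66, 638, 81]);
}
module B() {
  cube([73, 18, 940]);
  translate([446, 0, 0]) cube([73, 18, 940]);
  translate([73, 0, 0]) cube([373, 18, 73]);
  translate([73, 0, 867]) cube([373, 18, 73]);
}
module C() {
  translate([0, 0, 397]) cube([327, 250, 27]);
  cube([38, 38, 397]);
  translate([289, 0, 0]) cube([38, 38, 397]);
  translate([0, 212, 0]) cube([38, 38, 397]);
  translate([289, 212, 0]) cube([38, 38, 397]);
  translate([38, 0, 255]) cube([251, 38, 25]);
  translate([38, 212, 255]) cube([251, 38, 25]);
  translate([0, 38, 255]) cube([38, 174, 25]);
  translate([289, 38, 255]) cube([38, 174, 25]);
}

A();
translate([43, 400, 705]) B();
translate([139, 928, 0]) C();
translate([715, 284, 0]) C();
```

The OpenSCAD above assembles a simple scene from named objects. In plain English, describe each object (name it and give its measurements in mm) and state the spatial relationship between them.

A is a table with a 605×818 mm rectangular top, 27 mm thick, top surface at z = 705 mm, supported by four 66×66 mm square legs, each inset 24 mm from the nearest pair of top edges, running from the floor. Four apron rails, 66 mm thick and 81 mm tall, run between adjacent legs with their top edges flush with the underside of the top and their outer faces flush with the legs' outer faces.

B is a rectangular picture frame lying in the x–z plane (depth along y). The opening is 373 mm wide (x) by 794 mm tall (z), surrounded by a border 73 mm wide on all four sides. The frame is 18 mm deep and is made of two full-height vertical stiles with two horizontal rails fitted between them.

C is a simple wooden stool: a rectangular seat 327 mm (x) by 250 mm (y), 27 mm thick, top face at z = 424 mm, on four square legs, each 38×38 mm in cross-section. The legs rest on z = 0, each flush with a corner of the seat. Four stretchers, 38 mm wide and 25 mm tall, connect adjacent legs with their undersides at z = 255 mm, each running between the inner faces of the legs it joins and aligned with the legs' outer faces on the other axis.

The picture frame is on top of the table, centred. Two stools sit around the table at the +y, +x sides.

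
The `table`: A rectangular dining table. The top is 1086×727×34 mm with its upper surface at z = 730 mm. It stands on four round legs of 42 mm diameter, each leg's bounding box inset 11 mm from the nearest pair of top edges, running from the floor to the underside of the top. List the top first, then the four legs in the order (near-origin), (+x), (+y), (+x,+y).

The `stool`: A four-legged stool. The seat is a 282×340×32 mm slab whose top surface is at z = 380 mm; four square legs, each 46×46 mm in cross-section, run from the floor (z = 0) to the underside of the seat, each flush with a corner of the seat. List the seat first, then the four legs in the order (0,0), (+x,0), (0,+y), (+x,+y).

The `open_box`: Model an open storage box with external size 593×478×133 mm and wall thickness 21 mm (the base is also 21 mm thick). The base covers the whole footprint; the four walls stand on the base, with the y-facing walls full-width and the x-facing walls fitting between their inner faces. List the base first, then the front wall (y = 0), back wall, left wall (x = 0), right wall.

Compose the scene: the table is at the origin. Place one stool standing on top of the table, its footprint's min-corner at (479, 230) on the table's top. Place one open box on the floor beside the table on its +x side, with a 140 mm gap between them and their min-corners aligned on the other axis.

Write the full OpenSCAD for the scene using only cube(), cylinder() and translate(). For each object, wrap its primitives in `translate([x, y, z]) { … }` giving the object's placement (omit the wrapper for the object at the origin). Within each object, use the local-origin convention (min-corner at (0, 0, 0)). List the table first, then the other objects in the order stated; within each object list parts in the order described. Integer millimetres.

translate([0, 0, 696]) cube([1086, 727, 34]);
translate([32, 32, 0]) cylinder(h = 696, r = 21);
translate([1054, 32, 0]) cylinder(h = 696, r = 21);
translate([32, 695, 0]) cylinder(h = 696, r = 21);
translate([1054, 695, 0]) cylinder(h = 696, r = 21);
translate([479, 230, 730]) {
  translate([0, 0, 348]) cube([282, 340, 32]);
  cube([46, 46, 348]);
  translate([236, 0, 0]) cube([46, 46, 348]);
  translate([0, 294, 0]) cube([46, 46, 348]);
  translate([236, 294, 0]) cube([46, 46, 348]);
}
translate([1226, 0, 0]) {
  cube([593, 478, 21]);
  translate([0, 0, 21]) cube([593, 21, 112]);
  translate([0, 457, 21]) cube([593, 21, 112]);
  translate([0, 21, 21]) cube([21, 436, 112]);
  translate([572, 21, 21]) cube([21, 436, 112]);
}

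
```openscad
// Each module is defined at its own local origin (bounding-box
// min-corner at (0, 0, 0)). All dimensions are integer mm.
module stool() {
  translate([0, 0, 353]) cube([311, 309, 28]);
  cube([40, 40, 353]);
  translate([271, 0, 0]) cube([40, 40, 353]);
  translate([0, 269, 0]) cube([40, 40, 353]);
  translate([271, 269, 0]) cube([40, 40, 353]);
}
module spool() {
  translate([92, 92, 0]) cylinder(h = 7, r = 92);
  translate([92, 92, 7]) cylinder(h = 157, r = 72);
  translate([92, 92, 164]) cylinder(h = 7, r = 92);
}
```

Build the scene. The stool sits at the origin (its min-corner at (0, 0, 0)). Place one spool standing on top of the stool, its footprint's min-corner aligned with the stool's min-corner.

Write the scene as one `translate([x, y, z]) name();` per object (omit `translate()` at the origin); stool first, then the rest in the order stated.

stool();
translate([0, 0, 381]) spool();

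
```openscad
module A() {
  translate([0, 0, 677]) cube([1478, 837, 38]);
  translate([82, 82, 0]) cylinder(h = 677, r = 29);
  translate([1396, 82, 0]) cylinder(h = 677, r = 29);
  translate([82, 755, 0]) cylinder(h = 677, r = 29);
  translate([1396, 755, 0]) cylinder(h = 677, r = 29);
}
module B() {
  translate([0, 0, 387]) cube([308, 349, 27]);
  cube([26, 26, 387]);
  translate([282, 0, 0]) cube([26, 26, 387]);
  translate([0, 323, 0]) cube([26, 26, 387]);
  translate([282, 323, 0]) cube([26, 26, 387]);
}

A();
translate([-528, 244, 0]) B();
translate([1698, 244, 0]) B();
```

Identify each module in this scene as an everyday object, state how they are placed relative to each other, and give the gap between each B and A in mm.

Each stool's nearest face is 220 mm from the table's bounding box.

A is a table. B is a stool. Two stools sit around the table at the −x, +x sides. The gap between each stool and the table is 220 mm.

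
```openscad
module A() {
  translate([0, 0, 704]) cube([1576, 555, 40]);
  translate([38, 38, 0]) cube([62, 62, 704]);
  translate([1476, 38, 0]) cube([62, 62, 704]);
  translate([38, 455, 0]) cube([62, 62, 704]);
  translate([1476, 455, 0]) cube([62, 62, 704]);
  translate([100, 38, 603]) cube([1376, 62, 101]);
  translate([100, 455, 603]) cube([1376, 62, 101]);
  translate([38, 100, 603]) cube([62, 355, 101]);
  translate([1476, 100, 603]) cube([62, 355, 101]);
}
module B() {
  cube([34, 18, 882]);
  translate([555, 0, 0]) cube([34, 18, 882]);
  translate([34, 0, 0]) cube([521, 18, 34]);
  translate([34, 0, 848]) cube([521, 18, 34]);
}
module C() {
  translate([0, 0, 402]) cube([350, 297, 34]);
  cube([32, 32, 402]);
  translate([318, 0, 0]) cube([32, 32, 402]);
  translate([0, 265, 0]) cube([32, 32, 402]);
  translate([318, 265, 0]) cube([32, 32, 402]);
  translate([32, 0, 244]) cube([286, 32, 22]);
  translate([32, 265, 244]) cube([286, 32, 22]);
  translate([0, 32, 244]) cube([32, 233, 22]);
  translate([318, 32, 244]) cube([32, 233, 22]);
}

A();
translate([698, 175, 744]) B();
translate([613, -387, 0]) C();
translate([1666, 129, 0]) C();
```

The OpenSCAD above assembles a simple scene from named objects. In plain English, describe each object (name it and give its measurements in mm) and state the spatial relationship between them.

A is a table: top 1576 mm (x) × 555 mm (y), 40 mm thick, upper face at z = 744 mm, on four 62×62 mm square legs, each inset 38 mm from the nearest pair of top edges, running from z = 0 to the bottom of the top. Four apron rails, 62 mm thick and 101 mm tall, run between adjacent legs with their top edges flush with the underside of the top and their outer faces flush with the legs' outer faces.

B is a picture frame with a 521×814 mm rectangular opening (x by z) and a uniform 34 mm border on every side. Frame depth is 18 mm along y. It is built from two vertical stiles running the full outside height and two horizontal rails spanning the gap between the stiles.

C is a four-legged stool. The seat is 350×297 mm, 34 mm thick, top at z = 436 mm. It stands on four square legs, each 32×32 mm in cross-section, from z = 0 to the seat underside, each flush with a corner of the seat. Four stretchers, 32 mm wide and 22 mm tall, connect adjacent legs with their undersides at z = 244 mm, each running between the inner faces of the legs it joins and aligned with the legs' outer faces on the other axis.

The picture frame is on top of the table. Two stools sit around the table at the −y, +x sides.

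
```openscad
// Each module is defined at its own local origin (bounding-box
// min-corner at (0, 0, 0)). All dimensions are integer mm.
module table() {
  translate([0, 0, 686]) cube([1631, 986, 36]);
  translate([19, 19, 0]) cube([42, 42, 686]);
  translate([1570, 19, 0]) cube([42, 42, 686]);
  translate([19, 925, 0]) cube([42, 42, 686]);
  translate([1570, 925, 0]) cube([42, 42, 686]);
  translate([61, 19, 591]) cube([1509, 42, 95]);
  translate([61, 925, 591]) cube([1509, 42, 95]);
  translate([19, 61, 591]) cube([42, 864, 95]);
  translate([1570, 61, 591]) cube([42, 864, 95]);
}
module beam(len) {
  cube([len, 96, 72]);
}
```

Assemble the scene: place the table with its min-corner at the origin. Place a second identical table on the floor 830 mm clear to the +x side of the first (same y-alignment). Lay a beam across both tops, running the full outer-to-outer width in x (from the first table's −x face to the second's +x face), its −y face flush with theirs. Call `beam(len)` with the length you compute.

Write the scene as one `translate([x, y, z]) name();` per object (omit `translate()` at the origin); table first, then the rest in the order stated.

table();
translate([2461, 0, 0]) table();
translate([0, 0, 722]) beam(4092);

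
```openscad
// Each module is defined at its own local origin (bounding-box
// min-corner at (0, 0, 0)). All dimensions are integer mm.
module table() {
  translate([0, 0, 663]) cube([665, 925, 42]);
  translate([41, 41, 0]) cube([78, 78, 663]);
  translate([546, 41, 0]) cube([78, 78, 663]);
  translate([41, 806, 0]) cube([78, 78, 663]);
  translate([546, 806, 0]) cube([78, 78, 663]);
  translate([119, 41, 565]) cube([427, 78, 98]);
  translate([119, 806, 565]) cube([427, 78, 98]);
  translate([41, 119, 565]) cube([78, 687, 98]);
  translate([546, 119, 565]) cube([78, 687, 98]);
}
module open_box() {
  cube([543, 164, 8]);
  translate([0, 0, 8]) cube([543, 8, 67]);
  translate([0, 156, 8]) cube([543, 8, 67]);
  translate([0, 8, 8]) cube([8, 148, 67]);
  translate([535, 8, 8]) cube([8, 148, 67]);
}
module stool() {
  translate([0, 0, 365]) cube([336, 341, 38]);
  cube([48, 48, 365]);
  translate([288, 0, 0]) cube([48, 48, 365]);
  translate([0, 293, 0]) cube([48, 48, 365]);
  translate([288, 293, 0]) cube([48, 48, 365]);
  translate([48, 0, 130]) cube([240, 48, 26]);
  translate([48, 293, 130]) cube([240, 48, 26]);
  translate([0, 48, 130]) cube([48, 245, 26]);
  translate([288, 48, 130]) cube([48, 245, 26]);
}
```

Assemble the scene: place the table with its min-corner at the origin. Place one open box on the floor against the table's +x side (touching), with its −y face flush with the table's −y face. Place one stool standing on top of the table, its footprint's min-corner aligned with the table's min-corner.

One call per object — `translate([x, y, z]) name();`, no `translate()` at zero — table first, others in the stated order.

table();
translate([665, 0, 0]) open_box();
translate([0, 0, 705]) stool();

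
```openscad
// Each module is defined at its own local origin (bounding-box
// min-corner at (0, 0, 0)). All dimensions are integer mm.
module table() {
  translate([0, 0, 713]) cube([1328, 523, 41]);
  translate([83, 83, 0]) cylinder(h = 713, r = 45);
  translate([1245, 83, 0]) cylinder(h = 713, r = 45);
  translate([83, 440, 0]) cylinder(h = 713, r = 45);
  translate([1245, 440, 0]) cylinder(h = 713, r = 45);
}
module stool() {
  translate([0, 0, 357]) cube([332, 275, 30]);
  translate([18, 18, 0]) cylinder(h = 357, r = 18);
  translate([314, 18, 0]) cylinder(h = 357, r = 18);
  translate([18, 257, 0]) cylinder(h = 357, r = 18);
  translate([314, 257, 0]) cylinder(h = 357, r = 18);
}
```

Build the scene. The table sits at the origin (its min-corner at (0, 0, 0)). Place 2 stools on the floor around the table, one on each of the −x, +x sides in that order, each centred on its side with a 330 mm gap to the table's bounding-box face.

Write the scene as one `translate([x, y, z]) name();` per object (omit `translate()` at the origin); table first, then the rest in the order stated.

table();
translate([-662, 124, 0]) stool();
translate([1658, 124, 0]) stool();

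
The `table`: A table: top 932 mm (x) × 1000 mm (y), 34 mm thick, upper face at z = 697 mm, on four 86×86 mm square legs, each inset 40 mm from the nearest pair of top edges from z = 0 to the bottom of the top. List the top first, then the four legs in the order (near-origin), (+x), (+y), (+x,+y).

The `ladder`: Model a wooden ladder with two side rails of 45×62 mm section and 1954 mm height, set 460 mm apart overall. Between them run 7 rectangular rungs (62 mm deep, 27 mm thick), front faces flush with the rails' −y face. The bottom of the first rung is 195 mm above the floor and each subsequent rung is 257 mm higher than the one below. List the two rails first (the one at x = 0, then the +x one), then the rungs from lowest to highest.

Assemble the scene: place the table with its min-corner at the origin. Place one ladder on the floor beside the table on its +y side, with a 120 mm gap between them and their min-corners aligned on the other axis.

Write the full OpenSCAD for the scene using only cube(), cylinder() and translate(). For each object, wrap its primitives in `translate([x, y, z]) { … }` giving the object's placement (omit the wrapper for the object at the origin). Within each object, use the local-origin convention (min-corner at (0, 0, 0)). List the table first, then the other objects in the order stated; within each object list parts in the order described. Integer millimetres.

translate([0, 0, 663]) cube([932, 1000, 34]);
translate([40, 40, 0]) cube([86, 86, 663]);
translate([806, 40, 0]) cube([86, 86, 663]);
translate([40, 874, 0]) cube([86, 86, 663]);
translate([806, 874, 0]) cube([86, 86, 663]);
translate([0, 1120, 0]) {
  cube([45, 62, 1954]);
  translate([415, 0, 0]) cube([45, 62, 1954]);
  translate([45, 0, 195]) cube([370, 62, 27]);
  translate([45, 0, 452]) cube([370, 62, 27]);
  translate([45, 0, 709]) cube([370, 62, 27]);
  translate([45, 0, 966]) cube([370, 62, 27]);
  translate([45, 0, 1223]) cube([370, 62, 27]);
  translate([45, 0, 1480]) cube([370, 62, 27]);
  translate([45, 0, 1737]) cube([370, 62, 27]);
}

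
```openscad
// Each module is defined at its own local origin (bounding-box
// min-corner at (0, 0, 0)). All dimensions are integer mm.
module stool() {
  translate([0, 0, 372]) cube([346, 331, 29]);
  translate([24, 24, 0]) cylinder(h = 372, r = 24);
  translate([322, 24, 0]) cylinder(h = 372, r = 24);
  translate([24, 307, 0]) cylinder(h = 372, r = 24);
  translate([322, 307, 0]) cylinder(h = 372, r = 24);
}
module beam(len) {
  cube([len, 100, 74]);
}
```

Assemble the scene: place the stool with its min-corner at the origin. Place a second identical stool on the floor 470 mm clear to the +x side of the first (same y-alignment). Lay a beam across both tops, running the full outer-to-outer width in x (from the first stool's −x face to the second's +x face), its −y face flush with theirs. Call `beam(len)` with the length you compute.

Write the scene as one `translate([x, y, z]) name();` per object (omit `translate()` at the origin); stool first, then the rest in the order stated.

stool();
translate([816, 0, 0]) stool();
translate([0, 0, 401]) beam(1162);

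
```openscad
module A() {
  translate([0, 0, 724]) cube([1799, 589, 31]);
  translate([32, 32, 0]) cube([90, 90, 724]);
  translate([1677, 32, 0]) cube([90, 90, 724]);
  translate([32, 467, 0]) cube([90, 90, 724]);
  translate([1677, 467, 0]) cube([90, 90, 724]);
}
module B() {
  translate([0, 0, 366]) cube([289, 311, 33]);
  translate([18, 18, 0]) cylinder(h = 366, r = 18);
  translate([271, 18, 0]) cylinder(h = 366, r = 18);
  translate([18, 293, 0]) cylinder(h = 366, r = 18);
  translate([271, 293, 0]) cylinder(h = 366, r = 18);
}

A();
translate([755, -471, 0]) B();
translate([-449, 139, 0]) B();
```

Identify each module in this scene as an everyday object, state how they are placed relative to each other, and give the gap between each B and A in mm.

Each stool's nearest face is 160 mm from the table's bounding box.

A is a table. B is a stool. Two stools sit around the table at the −y, −x sides. The gap between each stool and the table is 160 mm.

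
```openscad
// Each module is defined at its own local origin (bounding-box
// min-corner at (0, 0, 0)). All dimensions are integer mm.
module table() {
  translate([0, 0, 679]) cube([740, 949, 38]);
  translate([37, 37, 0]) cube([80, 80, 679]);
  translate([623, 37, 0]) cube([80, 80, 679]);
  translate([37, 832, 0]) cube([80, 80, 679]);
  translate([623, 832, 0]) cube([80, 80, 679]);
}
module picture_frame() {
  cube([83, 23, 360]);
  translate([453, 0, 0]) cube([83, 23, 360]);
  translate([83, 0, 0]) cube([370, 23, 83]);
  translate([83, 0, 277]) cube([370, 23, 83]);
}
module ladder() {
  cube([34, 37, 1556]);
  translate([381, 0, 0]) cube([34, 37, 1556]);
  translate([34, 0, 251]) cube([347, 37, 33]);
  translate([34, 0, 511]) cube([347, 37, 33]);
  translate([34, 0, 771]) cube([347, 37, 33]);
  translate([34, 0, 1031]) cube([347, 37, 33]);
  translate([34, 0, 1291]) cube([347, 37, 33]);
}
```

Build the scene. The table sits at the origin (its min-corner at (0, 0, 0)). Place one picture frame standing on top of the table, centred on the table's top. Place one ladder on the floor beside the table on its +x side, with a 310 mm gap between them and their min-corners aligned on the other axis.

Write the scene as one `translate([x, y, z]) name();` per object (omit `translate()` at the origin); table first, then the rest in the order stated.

table();
translate([102, 463, 717]) picture_frame();
translate([1050, 0, 0]) ladder();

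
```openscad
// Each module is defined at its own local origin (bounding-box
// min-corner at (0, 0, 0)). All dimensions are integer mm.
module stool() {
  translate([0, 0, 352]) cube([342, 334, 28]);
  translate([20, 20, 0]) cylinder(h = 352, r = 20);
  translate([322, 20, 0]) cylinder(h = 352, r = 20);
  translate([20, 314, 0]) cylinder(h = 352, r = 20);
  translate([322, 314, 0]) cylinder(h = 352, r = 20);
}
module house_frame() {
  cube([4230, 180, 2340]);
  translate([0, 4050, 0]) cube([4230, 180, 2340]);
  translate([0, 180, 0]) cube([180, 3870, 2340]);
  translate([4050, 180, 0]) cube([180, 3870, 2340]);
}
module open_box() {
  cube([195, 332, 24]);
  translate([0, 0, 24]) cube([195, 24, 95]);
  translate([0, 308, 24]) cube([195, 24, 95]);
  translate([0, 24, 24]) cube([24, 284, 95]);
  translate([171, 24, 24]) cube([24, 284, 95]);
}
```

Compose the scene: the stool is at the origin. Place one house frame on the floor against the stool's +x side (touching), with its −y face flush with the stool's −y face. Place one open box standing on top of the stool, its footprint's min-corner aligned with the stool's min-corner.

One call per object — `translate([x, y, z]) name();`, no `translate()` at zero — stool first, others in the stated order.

stool();
translate([342, 0, 0]) house_frame();
translate([0, 0, 380]) open_box();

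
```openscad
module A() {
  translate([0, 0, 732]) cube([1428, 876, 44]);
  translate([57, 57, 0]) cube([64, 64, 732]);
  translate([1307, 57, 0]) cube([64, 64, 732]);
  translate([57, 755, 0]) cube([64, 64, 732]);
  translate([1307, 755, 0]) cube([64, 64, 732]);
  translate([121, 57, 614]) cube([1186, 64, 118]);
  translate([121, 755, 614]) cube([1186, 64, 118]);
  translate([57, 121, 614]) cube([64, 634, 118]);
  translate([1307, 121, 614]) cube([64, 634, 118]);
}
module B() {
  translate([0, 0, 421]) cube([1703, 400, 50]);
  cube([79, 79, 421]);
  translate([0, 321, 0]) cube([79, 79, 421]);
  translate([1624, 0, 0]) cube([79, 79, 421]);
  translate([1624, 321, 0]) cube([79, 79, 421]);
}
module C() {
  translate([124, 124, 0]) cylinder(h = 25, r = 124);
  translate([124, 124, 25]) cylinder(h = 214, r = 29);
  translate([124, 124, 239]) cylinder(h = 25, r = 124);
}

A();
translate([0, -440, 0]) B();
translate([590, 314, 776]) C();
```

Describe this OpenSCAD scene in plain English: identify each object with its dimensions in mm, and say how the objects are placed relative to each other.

A is a rectangular dining table. The top is 1428×876×44 mm with its upper surface at z = 776 mm. It stands on four 64×64 mm square legs, each inset 57 mm from the nearest pair of top edges, running from the floor to the underside of the top. Four apron rails, 64 mm thick and 118 mm tall, run between adjacent legs with their top edges flush with the underside of the top and their outer faces flush with the legs' outer faces.

B is a long wooden bench with a 1703 mm (x) × 400 mm (y) seat, 50 mm thick, its top surface 471 mm above the floor. Four 79 mm square legs at the seat corners, flush with the edges, run from z = 0 to the seat underside.

C is a spool: two coaxial disc flanges of radius 124 mm and thickness 25 mm, joined by a core cylinder of radius 29 mm and height 214 mm. The lower flange rests on z = 0 and the three cylinders share a vertical axis.

The bench is on the floor beside the table on its −y side. The spool is on top of the table, centred.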